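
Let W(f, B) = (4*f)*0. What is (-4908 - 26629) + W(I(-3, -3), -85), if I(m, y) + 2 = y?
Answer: -31537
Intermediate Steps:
I(m, y) = -2 + y
W(f, B) = 0
(-4908 - 26629) + W(I(-3, -3), -85) = (-4908 - 26629) + 0 = -31537 + 0 = -31537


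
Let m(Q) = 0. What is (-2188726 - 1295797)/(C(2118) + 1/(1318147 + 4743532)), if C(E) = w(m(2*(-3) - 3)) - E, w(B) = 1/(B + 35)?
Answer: 739272096294095/449346202556 ≈ 1645.2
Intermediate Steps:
w(B) = 1/(35 + B)
C(E) = 1/35 - E (C(E) = 1/(35 + 0) - E = 1/35 - E)
(-2188726 - 1295797)/(C(2118) + 1/(1318147 + 4743532)) = (-2188726 - 1295797)/((1/35 - 1*2118) + 1/(1318147 + 4743532)) = -3484523/((1/35 - 2118) + 1/6061679) = -3484523/(-74129/35 + 1/6061679) = -3484523/(-449346202556/212158765) = -3484523*(-212158765/449346202556) = 739272096294095/449346202556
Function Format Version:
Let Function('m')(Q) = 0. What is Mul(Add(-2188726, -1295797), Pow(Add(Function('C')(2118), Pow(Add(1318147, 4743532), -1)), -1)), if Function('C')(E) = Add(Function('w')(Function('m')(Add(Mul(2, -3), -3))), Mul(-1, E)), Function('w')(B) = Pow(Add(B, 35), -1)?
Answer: Rational(739272096294095, 449346202556) ≈ 1645.2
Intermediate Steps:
Function('w')(B) = Pow(Add(35, B), -1)
Function('C')(E) = Add(Rational(1, 35), Mul(-1, E)) (Function('C')(E) = Add(Pow(Add(35, 0), -1), Mul(-1, E)) = Add(Pow(35, -1), Mul(-1, E)) = Add(Rational(1, 35), Mul(-1, E)))
Mul(Add(-2188726, -1295797), Pow(Add(Function('C')(2118), Pow(Add(1318147, 4743532), -1)), -1)) = Mul(Add(-2188726, -1295797), Pow(Add(Add(Rational(1, 35), Mul(-1, 2118)), Pow(Add(1318147, 4743532), -1)), -1)) = Mul(-3484523, Pow(Add(Add(Rational(1, 35), -2118), Pow(6061679, -1)), -1)) = Mul(-3484523, Pow(Add(Rational(-74129, 35), Rational(1, 6061679)), -1)) = Mul(-3484523, Pow(Rational(-449346202556, 212158765), -1)) = Mul(-3484523, Rational(-212158765, 449346202556)) = Rational(739272096294095, 449346202556)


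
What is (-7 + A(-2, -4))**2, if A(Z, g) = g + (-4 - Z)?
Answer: 169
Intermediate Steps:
A(Z, g) = -4 + g - Z
(-7 + A(-2, -4))**2 = (-7 + (-4 - 4 - 1*(-2)))**2 = (-7 + (-4 - 4 + 2))**2 = (-7 - 6)**2 = (-13)**2 = 169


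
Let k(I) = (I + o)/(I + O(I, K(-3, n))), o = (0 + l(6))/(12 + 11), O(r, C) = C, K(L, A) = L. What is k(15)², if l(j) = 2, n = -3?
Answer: 120409/76176 ≈ 1.5807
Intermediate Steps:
o = 2/23 (o = (0 + 2)/(12 + 11) = 2/23 ≈ 0.086957)
k(I) = (2/23 + I)/(-3 + I) (k(I) = (I + 2/23)/(I - 3) = (2/23 + I)/(-3 + I))
k(15)² = ((2/23 + 15)/(-3 + 15))² = ((347/23)/12)² = ((1/12)*(347/23))² = (347/276)² = 120409/76176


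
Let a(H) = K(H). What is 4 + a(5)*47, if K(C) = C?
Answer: 239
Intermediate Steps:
a(H) = H
4 + a(5)*47 = 4 + 5*47 = 4 + 235 = 239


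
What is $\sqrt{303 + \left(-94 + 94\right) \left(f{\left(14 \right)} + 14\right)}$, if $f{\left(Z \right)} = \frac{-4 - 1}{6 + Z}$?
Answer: $\sqrt{303} \approx 17.407$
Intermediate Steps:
$f{\left(Z \right)} = - \frac{5}{6 + Z}$
$\sqrt{303 + \left(-94 + 94\right) \left(f{\left(14 \right)} + 14\right)} = \sqrt{303 + \left(-94 + 94\right) \left(- \frac{5}{6 + 14} + 14\right)} = \sqrt{303 + 0 \left(- \frac{5}{20} + 14\right)} = \sqrt{303 + 0 \left(\left(-5\right) \frac{1}{20} + 14\right)} = \sqrt{303 + 0 \left(- \frac{1}{4} + 14\right)} = \sqrt{303 + 0 \cdot \frac{55}{4}} = \sqrt{303 + 0} = \sqrt{303}$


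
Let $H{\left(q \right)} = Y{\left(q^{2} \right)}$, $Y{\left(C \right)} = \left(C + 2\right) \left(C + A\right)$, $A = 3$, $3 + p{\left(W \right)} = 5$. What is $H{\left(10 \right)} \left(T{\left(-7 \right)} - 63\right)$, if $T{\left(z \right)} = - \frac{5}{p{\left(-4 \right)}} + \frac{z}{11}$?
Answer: $- \frac{7643115}{11} \approx -6.9483 \cdot 10^{5}$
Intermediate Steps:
$p{\left(W \right)} = 2$ ($p{\left(W \right)} = -3 + 5 = 2$)
$T{\left(z \right)} = - \frac{5}{2} + \frac{z}{11}$
$Y{\left(C \right)} = \left(2 + C\right) \left(3 + C\right)$ ($Y{\left(C \right)} = \left(C + 2\right) \left(C + 3\right) = \left(2 + C\right) \left(3 + C\right)$)
$H{\left(q \right)} = 6 + q^{4} + 5 q^{2}$ ($H{\left(q \right)} = 6 + \left(q^{2}\right)^{2} + 5 q^{2} = 6 + q^{4} + 5 q^{2}$)
$H{\left(10 \right)} \left(T{\left(-7 \right)} - 63\right) = \left(6 + 10^{4} + 5 \cdot 10^{2}\right) \left(\left(- \frac{5}{2} + \frac{1}{11} \left(-7\right)\right) - 63\right) = \left(6 + 10000 + 5 \cdot 100\right) \left(\left(- \frac{5}{2} - \frac{7}{11}\right) - 63\right) = \left(6 + 10000 + 500\right) \left(- \frac{69}{22} - 63\right) = 10506 \left(- \frac{1455}{22}\right) = - \frac{7643115}{11}$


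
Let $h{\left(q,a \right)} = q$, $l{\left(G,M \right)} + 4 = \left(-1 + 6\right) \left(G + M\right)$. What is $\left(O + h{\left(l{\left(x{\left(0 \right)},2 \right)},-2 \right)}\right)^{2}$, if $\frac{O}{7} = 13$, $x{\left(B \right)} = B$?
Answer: $9409$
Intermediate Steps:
$l{\left(G,M \right)} = -4 + 5 G + 5 M$ ($l{\left(G,M \right)} = -4 + \left(-1 + 6\right) \left(G + M\right) = -4 + 5 \left(G + M\right) = -4 + \left(5 G + 5 M\right) = -4 + 5 G + 5 M$)
$O = 91$ ($O = 7 \cdot 13 = 91$)
$\left(O + h{\left(l{\left(x{\left(0 \right)},2 \right)},-2 \right)}\right)^{2} = \left(91 + \left(-4 + 5 \cdot 0 + 5 \cdot 2\right)\right)^{2} = \left(91 + \left(-4 + 0 + 10\right)\right)^{2} = \left(91 + 6\right)^{2} = 97^{2} = 9409$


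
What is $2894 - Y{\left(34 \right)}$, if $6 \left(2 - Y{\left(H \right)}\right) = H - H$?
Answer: $2892$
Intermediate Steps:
$Y{\left(H \right)} = 2$ ($Y{\left(H \right)} = 2 - \frac{H - H}{6} = 2 - 0 = 2 + 0 = 2$)
$2894 - Y{\left(34 \right)} = 2894 - 2 = 2892$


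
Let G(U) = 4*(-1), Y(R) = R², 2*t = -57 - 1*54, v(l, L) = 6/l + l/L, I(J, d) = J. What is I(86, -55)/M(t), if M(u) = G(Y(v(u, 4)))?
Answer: -43/2 ≈ -21.500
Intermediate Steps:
t = -111/2 (t = (-57 - 1*54)/2 = (-57 - 54)/2 = (½)*(-111) = -111/2 ≈ -55.500)
G(U) = -4
M(u) = -4
I(86, -55)/M(t) = 86/(-4) = 86*(-¼) = -43/2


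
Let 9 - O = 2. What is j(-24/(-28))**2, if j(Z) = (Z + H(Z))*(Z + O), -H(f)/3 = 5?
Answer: 29648025/2401 ≈ 12348.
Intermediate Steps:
O = 7 (O = 9 - 1*2 = 9 - 2 = 7)
H(f) = -15 (H(f) = -3*5 = -15)
j(Z) = (-15 + Z)*(7 + Z) (j(Z) = (Z - 15)*(Z + 7) = (-15 + Z)*(7 + Z))
j(-24/(-28))**2 = (-105 + (-24/(-28))**2 - (-192)/(-28))**2 = (-105 + (-24*(-1/28))**2 - (-192)*(-1)/28)**2 = (-105 + (6/7)**2 - 8*6/7)**2 = (-105 + 36/49 - 48/7)**2 = (-5445/49)**2 = 29648025/2401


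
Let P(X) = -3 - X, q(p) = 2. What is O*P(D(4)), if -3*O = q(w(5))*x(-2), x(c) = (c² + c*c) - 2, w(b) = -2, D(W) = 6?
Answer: 36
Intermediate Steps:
x(c) = -2 + 2*c² (x(c) = (c² + c²) - 2 = 2*c² - 2 = -2 + 2*c²)
O = -4 (O = -2*(-2 + 2*(-2)²)/3 = -2*(-2 + 2*4)/3 = -2*(-2 + 8)/3 = -2*6/3 = -⅓*12 = -4)
O*P(D(4)) = -4*(-3 - 1*6) = -4*(-3 - 6) = -4*(-9) = 36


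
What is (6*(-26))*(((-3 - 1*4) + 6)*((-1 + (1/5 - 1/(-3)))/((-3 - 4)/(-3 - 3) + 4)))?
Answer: -2184/155 ≈ -14.090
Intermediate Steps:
(6*(-26))*(((-3 - 1*4) + 6)*((-1 + (1/5 - 1/(-3)))/((-3 - 4)/(-3 - 3) + 4))) = -156*((-3 - 4) + 6)*(-1 + (1*(⅕) - 1*(-⅓)))/(-7/(-6) + 4) = -156*(-7 + 6)*(-1 + (⅕ + ⅓))/(-7*(-⅙) + 4) = -(-156)*(-1 + 8/15)/(7/6 + 4) = -(-156)*(-7/(15*31/6)) = -(-156)*(-7/15*6/31) = -(-156)*(-14)/155 = -156*14/155 = -2184/155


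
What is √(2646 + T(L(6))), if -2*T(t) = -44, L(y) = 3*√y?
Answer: 2*√667 ≈ 51.653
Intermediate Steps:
T(t) = 22 (T(t) = -½*(-44) = 22)
√(2646 + T(L(6))) = √(2646 + 22) = √2668 = 2*√667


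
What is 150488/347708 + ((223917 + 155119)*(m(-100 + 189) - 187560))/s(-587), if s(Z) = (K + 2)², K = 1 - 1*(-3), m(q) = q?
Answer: -1544220296996705/782343 ≈ -1.9738e+9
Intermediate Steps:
K = 4 (K = 1 + 3 = 4)
s(Z) = 36 (s(Z) = (4 + 2)² = 6² = 36)
150488/347708 + ((223917 + 155119)*(m(-100 + 189) - 187560))/s(-587) = 150488/347708 + ((223917 + 155119)*((-100 + 189) - 187560))/36 = 150488*(1/347708) + (379036*(89 - 187560))*(1/36) = 37622/86927 + (379036*(-187471))*(1/36) = 37622/86927 - 71058257956*1/36 = 37622/86927 - 17764564489/9 = -1544220296996705/782343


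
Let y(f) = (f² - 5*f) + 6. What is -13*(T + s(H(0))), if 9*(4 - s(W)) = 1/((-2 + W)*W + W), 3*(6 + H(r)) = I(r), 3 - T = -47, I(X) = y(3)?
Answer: -265343/378 ≈ -701.97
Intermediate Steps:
y(f) = 6 + f² - 5*f
I(X) = 0 (I(X) = 6 + 3² - 5*3 = 6 + 9 - 15 = 0)
T = 50 (T = 3 - 1*(-47) = 3 + 47 = 50)
H(r) = -6 (H(r) = -6 + (⅓)*0 = -6 + 0 = -6)
s(W) = 4 - 1/(9*(W + W*(-2 + W))) (s(W) = 4 - 1/(9*((-2 + W)*W + W)) = 4 - 1/(9*(W*(-2 + W) + W)) = 4 - 1/(9*(W + W*(-2 + W))))
-13*(T + s(H(0))) = -13*(50 + (⅑)*(-1 - 36*(-6) + 36*(-6)²)/(-6*(-1 - 6))) = -13*(50 + (⅑)*(-⅙)*(-1 + 216 + 36*36)/(-7)) = -13*(50 + (⅑)*(-⅙)*(-⅐)*(-1 + 216 + 1296)) = -13*(50 + (⅑)*(-⅙)*(-⅐)*1511) = -13*(50 + 1511/378) = -13*20411/378 = -265343/378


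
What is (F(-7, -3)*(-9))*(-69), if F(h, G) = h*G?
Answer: 13041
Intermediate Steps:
F(h, G) = G*h
(F(-7, -3)*(-9))*(-69) = (-3*(-7)*(-9))*(-69) = (21*(-9))*(-69) = -189*(-69) = 13041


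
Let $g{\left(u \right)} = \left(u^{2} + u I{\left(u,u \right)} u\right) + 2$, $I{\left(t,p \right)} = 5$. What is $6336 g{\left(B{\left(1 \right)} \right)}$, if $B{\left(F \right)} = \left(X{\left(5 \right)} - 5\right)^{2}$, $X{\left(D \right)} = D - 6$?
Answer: $49281408$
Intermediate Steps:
$X{\left(D \right)} = -6 + D$ ($X{\left(D \right)} = D - 6 = -6 + D$)
$B{\left(F \right)} = 36$ ($B{\left(F \right)} = \left(\left(-6 + 5\right) - 5\right)^{2} = \left(-1 - 5\right)^{2} = \left(-6\right)^{2} = 36$)
$g{\left(u \right)} = 2 + 6 u^{2}$ ($g{\left(u \right)} = \left(u^{2} + u 5 u\right) + 2 = \left(u^{2} + 5 u u\right) + 2 = \left(u^{2} + 5 u^{2}\right) + 2 = 6 u^{2} + 2 = 2 + 6 u^{2}$)
$6336 g{\left(B{\left(1 \right)} \right)} = 6336 \left(2 + 6 \cdot 36^{2}\right) = 6336 \left(2 + 6 \cdot 1296\right) = 6336 \left(2 + 7776\right) = 6336 \cdot 7778 = 49281408$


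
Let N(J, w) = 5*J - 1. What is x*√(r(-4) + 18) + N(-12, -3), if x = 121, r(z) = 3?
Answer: -61 + 121*√21 ≈ 493.49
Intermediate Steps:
N(J, w) = -1 + 5*J
x*√(r(-4) + 18) + N(-12, -3) = 121*√(3 + 18) + (-1 + 5*(-12)) = 121*√21 + (-1 - 60) = 121*√21 - 61 = -61 + 121*√21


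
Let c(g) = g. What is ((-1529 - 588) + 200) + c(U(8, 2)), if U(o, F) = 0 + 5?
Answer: -1912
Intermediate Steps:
U(o, F) = 5
((-1529 - 588) + 200) + c(U(8, 2)) = ((-1529 - 588) + 200) + 5 = (-2117 + 200) + 5 = -1917 + 5 = -1912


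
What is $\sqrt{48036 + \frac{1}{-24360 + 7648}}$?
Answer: $\frac{\sqrt{3354004942318}}{8356} \approx 219.17$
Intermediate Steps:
$\sqrt{48036 + \frac{1}{-24360 + 7648}} = \sqrt{48036 + \frac{1}{-16712}} = \sqrt{48036 - \frac{1}{16712}} = \sqrt{\frac{802777631}{16712}} = \frac{\sqrt{3354004942318}}{8356}$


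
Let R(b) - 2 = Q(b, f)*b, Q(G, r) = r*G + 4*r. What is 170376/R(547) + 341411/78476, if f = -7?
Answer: 1029011133/240999796 ≈ 4.2698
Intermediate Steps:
Q(G, r) = 4*r + G*r (Q(G, r) = G*r + 4*r = 4*r + G*r)
R(b) = 2 + b*(-28 - 7*b) (R(b) = 2 + (-7*(4 + b))*b = 2 + (-28 - 7*b)*b = 2 + b*(-28 - 7*b))
170376/R(547) + 341411/78476 = 170376/(2 - 7*547*(4 + 547)) + 341411/78476 = 170376/(2 - 7*547*551) + 341411*(1/78476) = 170376/(2 - 2109779) + 341411/78476 = 170376/(-2109777) + 341411/78476 = 170376*(-1/2109777) + 341411/78476 = -248/3071 + 341411/78476 = 1029011133/240999796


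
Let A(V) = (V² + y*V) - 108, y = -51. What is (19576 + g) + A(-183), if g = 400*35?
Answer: 76290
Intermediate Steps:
g = 14000
A(V) = -108 + V² - 51*V (A(V) = (V² - 51*V) - 108 = -108 + V² - 51*V)
(19576 + g) + A(-183) = (19576 + 14000) + (-108 + (-183)² - 51*(-183)) = 33576 + (-108 + 33489 + 9333) = 33576 + 42714 = 76290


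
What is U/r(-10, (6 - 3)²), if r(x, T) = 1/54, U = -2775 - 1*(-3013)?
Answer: 12852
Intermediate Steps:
U = 238 (U = -2775 + 3013 = 238)
r(x, T) = 1/54
U/r(-10, (6 - 3)²) = 238/(1/54) = 238*54 = 12852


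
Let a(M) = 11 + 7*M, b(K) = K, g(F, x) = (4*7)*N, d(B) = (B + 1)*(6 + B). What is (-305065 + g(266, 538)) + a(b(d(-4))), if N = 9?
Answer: -304844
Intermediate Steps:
d(B) = (1 + B)*(6 + B)
g(F, x) = 252 (g(F, x) = (4*7)*9 = 28*9 = 252)
(-305065 + g(266, 538)) + a(b(d(-4))) = (-305065 + 252) + (11 + 7*(6 + (-4)² + 7*(-4))) = -304813 + (11 + 7*(6 + 16 - 28)) = -304813 + (11 + 7*(-6)) = -304813 + (11 - 42) = -304813 - 31 = -304844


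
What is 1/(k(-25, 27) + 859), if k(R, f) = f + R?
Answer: 1/861 ≈ 0.0011614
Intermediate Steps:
k(R, f) = R + f
1/(k(-25, 27) + 859) = 1/((-25 + 27) + 859) = 1/(2 + 859) = 1/861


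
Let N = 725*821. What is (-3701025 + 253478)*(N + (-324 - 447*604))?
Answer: -1120152838411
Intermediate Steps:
N = 595225
(-3701025 + 253478)*(N + (-324 - 447*604)) = (-3701025 + 253478)*(595225 + (-324 - 447*604)) = -3447547*(595225 + (-324 - 269988)) = -3447547*(595225 - 270312) = -3447547*324913 = -1120152838411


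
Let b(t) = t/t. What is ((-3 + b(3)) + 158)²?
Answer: 24336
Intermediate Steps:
b(t) = 1
((-3 + b(3)) + 158)² = ((-3 + 1) + 158)² = (-2 + 158)² = 156² = 24336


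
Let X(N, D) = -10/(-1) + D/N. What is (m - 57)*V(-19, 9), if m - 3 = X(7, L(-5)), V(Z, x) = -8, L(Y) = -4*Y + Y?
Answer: 2344/7 ≈ 334.86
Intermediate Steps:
L(Y) = -3*Y
X(N, D) = 10 + D/N (X(N, D) = -10*(-1) + D/N = 10 + D/N)
m = 106/7 (m = 3 + (10 - 3*(-5)/7) = 3 + (10 + 15*(⅐)) = 3 + (10 + 15/7) = 3 + 85/7 = 106/7 ≈ 15.143)
(m - 57)*V(-19, 9) = (106/7 - 57)*(-8) = -293/7*(-8) = 2344/7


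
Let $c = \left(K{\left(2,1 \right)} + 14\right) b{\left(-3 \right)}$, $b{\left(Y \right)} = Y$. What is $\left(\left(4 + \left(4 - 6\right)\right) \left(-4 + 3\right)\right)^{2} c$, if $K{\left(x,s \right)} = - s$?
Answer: $-156$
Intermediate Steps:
$c = -39$ ($c = \left(\left(-1\right) 1 + 14\right) \left(-3\right) = \left(-1 + 14\right) \left(-3\right) = 13 \left(-3\right) = -39$)
$\left(\left(4 + \left(4 - 6\right)\right) \left(-4 + 3\right)\right)^{2} c = \left(\left(4 + \left(4 - 6\right)\right) \left(-4 + 3\right)\right)^{2} \left(-39\right) = \left(\left(4 + \left(4 - 6\right)\right) \left(-1\right)\right)^{2} \left(-39\right) = \left(\left(4 - 2\right) \left(-1\right)\right)^{2} \left(-39\right) = \left(2 \left(-1\right)\right)^{2} \left(-39\right) = \left(-2\right)^{2} \left(-39\right) = 4 \left(-39\right) = -156$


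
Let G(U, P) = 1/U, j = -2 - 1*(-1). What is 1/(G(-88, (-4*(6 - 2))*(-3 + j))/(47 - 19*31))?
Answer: 47696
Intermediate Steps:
j = -1 (j = -2 + 1 = -1)
1/(G(-88, (-4*(6 - 2))*(-3 + j))/(47 - 19*31)) = 1/(1/((-88)*(47 - 19*31))) = 1/(-1/(88*(47 - 589))) = 1/(-1/88/(-542)) = 1/(-1/88*(-1/542)) = 1/(1/47696) = 47696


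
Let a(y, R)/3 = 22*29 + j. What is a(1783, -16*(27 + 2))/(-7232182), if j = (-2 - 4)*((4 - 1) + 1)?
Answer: -921/3616091 ≈ -0.00025469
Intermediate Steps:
j = -24 (j = -6*(3 + 1) = -6*4 = -24)
a(y, R) = 1842 (a(y, R) = 3*(22*29 - 24) = 3*(638 - 24) = 3*614 = 1842)
a(1783, -16*(27 + 2))/(-7232182) = 1842/(-7232182) = 1842*(-1/7232182) = -921/3616091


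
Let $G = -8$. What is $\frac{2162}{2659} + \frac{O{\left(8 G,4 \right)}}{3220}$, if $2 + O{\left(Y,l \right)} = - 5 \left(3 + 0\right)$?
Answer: $\frac{6916437}{8561980} \approx 0.80781$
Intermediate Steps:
$O{\left(Y,l \right)} = -17$ ($O{\left(Y,l \right)} = -2 - 5 \left(3 + 0\right) = -2 - 15 = -17$)
$\frac{2162}{2659} + \frac{O{\left(8 G,4 \right)}}{3220} = \frac{2162}{2659} - \frac{17}{3220} = \frac{6916437}{8561980}$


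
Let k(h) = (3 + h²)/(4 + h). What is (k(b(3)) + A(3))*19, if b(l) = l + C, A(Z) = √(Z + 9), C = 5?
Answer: 1273/12 + 38*√3 ≈ 171.90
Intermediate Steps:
A(Z) = √(9 + Z)
b(l) = 5 + l (b(l) = l + 5 = 5 + l)
k(h) = (3 + h²)/(4 + h)
(k(b(3)) + A(3))*19 = ((3 + (5 + 3)²)/(4 + (5 + 3)) + √(9 + 3))*19 = ((3 + 8²)/(4 + 8) + √12)*19 = ((3 + 64)/12 + 2*√3)*19 = ((1/12)*67 + 2*√3)*19 = (67/12 + 2*√3)*19 = 1273/12 + 38*√3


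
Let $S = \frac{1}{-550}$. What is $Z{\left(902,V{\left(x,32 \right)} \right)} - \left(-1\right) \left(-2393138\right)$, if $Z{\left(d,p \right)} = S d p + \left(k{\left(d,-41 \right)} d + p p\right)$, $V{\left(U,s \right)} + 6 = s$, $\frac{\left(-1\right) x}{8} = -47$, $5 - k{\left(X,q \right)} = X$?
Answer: $- \frac{80039966}{25} \approx -3.2016 \cdot 10^{6}$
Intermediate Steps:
$k{\left(X,q \right)} = 5 - X$
$x = 376$ ($x = \left(-8\right) \left(-47\right) = 376$)
$V{\left(U,s \right)} = -6 + s$
$S = - \frac{1}{550} \approx -0.0018182$
$Z{\left(d,p \right)} = p^{2} + d \left(5 - d\right) - \frac{d p}{550}$ ($Z{\left(d,p \right)} = - \frac{d}{550} p + \left(\left(5 - d\right) d + p p\right) = - \frac{d p}{550} + \left(d \left(5 - d\right) + p^{2}\right) = - \frac{d p}{550} + \left(p^{2} + d \left(5 - d\right)\right) = p^{2} + d \left(5 - d\right) - \frac{d p}{550}$)
$Z{\left(902,V{\left(x,32 \right)} \right)} - \left(-1\right) \left(-2393138\right) = \left(\left(-6 + 32\right)^{2} - 902 \left(-5 + 902\right) - \frac{41 \left(-6 + 32\right)}{25}\right) - \left(-1\right) \left(-2393138\right) = \left(26^{2} - 902 \cdot 897 - \frac{41}{25} \cdot 26\right) - 2393138 = \left(676 - 809094 - \frac{1066}{25}\right) - 2393138 = - \frac{20211516}{25} - 2393138 = - \frac{80039966}{25}$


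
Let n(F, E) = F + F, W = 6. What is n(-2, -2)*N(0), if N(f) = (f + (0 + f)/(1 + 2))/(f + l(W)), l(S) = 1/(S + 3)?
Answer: 0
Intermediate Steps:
l(S) = 1/(3 + S)
N(f) = 4*f/(3*(⅑ + f)) (N(f) = (f + (0 + f)/(1 + 2))/(f + 1/(3 + 6)) = (f + f/3)/(f + 1/9) = (f + f*(⅓))/(f + ⅑) = (f + f/3)/(⅑ + f) = (4*f/3)/(⅑ + f) = 4*f/(3*(⅑ + f)))
n(F, E) = 2*F
n(-2, -2)*N(0) = (2*(-2))*(12*0/(1 + 9*0)) = -48*0/(1 + 0) = -48*0/1 = -48*0 = -4*0 = 0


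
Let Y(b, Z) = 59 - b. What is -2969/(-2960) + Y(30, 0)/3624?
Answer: 1355687/1340880 ≈ 1.0110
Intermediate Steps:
-2969/(-2960) + Y(30, 0)/3624 = -2969/(-2960) + (59 - 1*30)/3624 = -2969*(-1/2960) + (59 - 30)*(1/3624) = 2969/2960 + 29*(1/3624) = 2969/2960 + 29/3624 = 1355687/1340880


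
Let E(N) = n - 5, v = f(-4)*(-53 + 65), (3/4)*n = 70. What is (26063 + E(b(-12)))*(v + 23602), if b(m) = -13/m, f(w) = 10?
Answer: 1861085788/3 ≈ 6.2036e+8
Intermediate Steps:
n = 280/3 (n = (4/3)*70 = 280/3 ≈ 93.333)
v = 120 (v = 10*(-53 + 65) = 10*12 = 120)
E(N) = 265/3 (E(N) = 280/3 - 5 = 265/3)
(26063 + E(b(-12)))*(v + 23602) = (26063 + 265/3)*(120 + 23602) = (78454/3)*23722 = 1861085788/3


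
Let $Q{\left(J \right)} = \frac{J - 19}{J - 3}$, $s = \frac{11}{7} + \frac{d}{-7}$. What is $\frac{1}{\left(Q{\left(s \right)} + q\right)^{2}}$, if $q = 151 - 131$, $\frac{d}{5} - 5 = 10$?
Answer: $\frac{7225}{3598609} \approx 0.0020077$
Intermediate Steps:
$d = 75$ ($d = 25 + 5 \cdot 10 = 25 + 50 = 75$)
$s = - \frac{64}{7}$ ($s = \frac{11}{7} + \frac{75}{-7} = 11 \cdot \frac{1}{7} + 75 \left(- \frac{1}{7}\right) = \frac{11}{7} - \frac{75}{7} = - \frac{64}{7} \approx -9.1429$)
$Q{\left(J \right)} = \frac{-19 + J}{-3 + J}$
$q = 20$ ($q = 151 - 131 = 20$)
$\frac{1}{\left(Q{\left(s \right)} + q\right)^{2}} = \frac{1}{\left(\frac{-19 - \frac{64}{7}}{-3 - \frac{64}{7}} + 20\right)^{2}} = \frac{1}{\left(\frac{1}{- \frac{85}{7}} \left(- \frac{197}{7}\right) + 20\right)^{2}} = \frac{1}{\left(\left(- \frac{7}{85}\right) \left(- \frac{197}{7}\right) + 20\right)^{2}} = \frac{1}{\left(\frac{197}{85} + 20\right)^{2}} = \frac{1}{\left(\frac{1897}{85}\right)^{2}} = \frac{1}{\frac{3598609}{7225}} = \frac{7225}{3598609}$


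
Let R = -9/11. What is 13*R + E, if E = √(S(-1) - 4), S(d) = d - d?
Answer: -117/11 + 2*I ≈ -10.636 + 2.0*I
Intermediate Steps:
R = -9/11 (R = -9*1/11 = -9/11 ≈ -0.81818)
S(d) = 0
E = 2*I (E = √(0 - 4) = √(-4) = 2*I ≈ 2.0*I)
13*R + E = 13*(-9/11) + 2*I = -117/11 + 2*I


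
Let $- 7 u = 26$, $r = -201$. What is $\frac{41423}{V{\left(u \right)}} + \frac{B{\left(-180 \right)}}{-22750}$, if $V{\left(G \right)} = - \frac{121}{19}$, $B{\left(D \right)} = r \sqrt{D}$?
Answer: $- \frac{787037}{121} + \frac{603 i \sqrt{5}}{11375} \approx -6504.4 + 0.11854 i$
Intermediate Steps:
$u = - \frac{26}{7}$ ($u = \left(- \frac{1}{7}\right) 26 = - \frac{26}{7} \approx -3.7143$)
$B{\left(D \right)} = - 201 \sqrt{D}$
$V{\left(G \right)} = - \frac{121}{19}$ ($V{\left(G \right)} = \left(-121\right) \frac{1}{19} = - \frac{121}{19}$)
$\frac{41423}{V{\left(u \right)}} + \frac{B{\left(-180 \right)}}{-22750} = \frac{41423}{- \frac{121}{19}} + \frac{\left(-201\right) \sqrt{-180}}{-22750} = 41423 \left(- \frac{19}{121}\right) + - 201 \cdot 6 i \sqrt{5} \left(- \frac{1}{22750}\right) = - \frac{787037}{121} + - 1206 i \sqrt{5} \left(- \frac{1}{22750}\right) = - \frac{787037}{121} + \frac{603 i \sqrt{5}}{11375}$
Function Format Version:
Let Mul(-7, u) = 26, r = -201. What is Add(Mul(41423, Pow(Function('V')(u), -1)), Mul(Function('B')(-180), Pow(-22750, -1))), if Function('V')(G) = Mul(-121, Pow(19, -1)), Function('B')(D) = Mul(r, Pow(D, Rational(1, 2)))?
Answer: Add(Rational(-787037, 121), Mul(Rational(603, 11375), I, Pow(5, Rational(1, 2)))) ≈ Add(-6504.4, Mul(0.11854, I))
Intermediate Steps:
u = Rational(-26, 7) (u = Mul(Rational(-1, 7), 26) = Rational(-26, 7) ≈ -3.7143)
Function('B')(D) = Mul(-201, Pow(D, Rational(1, 2)))
Function('V')(G) = Rational(-121, 19) (Function('V')(G) = Mul(-121, Rational(1, 19)) = Rational(-121, 19))
Add(Mul(41423, Pow(Function('V')(u), -1)), Mul(Function('B')(-180), Pow(-22750, -1))) = Add(Mul(41423, Pow(Rational(-121, 19), -1)), Mul(Mul(-201, Pow(-180, Rational(1, 2))), Pow(-22750, -1))) = Add(Mul(41423, Rational(-19, 121)), Mul(Mul(-201, Mul(6, I, Pow(5, Rational(1, 2)))), Rational(-1, 22750))) = Add(Rational(-787037, 121), Mul(Mul(-1206, I, Pow(5, Rational(1, 2))), Rational(-1, 22750))) = Add(Rational(-787037, 121), Mul(Rational(603, 11375), I, Pow(5, Rational(1, 2))))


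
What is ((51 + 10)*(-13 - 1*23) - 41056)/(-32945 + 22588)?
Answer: 43252/10357 ≈ 4.1761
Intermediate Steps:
((51 + 10)*(-13 - 1*23) - 41056)/(-32945 + 22588) = (61*(-13 - 23) - 41056)/(-10357) = (61*(-36) - 41056)*(-1/10357) = (-2196 - 41056)*(-1/10357) = -43252*(-1/10357) = 43252/10357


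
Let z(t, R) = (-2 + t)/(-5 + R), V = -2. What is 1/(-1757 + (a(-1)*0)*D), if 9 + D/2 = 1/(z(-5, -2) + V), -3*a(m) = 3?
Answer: -1/1757 ≈ -0.00056915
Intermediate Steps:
a(m) = -1 (a(m) = -⅓*3 = -1)
z(t, R) = (-2 + t)/(-5 + R)
D = -20 (D = -18 + 2/((-2 - 5)/(-5 - 2) - 2) = -18 + 2/(-7/(-7) - 2) = -18 + 2/(-⅐*(-7) - 2) = -18 + 2/(1 - 2) = -18 + 2/(-1) = -18 + 2*(-1) = -18 - 2 = -20)
1/(-1757 + (a(-1)*0)*D) = 1/(-1757 - 1*0*(-20)) = 1/(-1757 + 0*(-20)) = 1/(-1757 + 0) = 1/(-1757) = -1/1757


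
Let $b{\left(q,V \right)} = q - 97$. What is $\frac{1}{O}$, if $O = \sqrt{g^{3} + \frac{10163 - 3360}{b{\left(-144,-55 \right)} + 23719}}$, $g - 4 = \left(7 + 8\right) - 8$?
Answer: $\frac{\sqrt{733828861038}}{31256021} \approx 0.027407$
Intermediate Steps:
$b{\left(q,V \right)} = -97 + q$
$g = 11$ ($g = 4 + \left(\left(7 + 8\right) - 8\right) = 4 + \left(15 - 8\right) = 4 + 7 = 11$)
$O = \frac{\sqrt{733828861038}}{23478}$ ($O = \sqrt{11^{3} + \frac{10163 - 3360}{\left(-97 - 144\right) + 23719}} = \sqrt{1331 + \frac{6803}{-241 + 23719}} = \sqrt{1331 + \frac{6803}{23478}} = \sqrt{\frac{31256021}{23478}} = \frac{\sqrt{733828861038}}{23478} \approx 36.487$)
$\frac{1}{O} = \frac{1}{\frac{1}{23478} \sqrt{733828861038}} = \frac{\sqrt{733828861038}}{31256021}$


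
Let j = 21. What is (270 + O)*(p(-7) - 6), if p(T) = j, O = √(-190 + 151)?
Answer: 4050 + 15*I*√39 ≈ 4050.0 + 93.675*I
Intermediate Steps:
O = I*√39 (O = √(-39) = I*√39 ≈ 6.245*I)
p(T) = 21
(270 + O)*(p(-7) - 6) = (270 + I*√39)*(21 - 6) = (270 + I*√39)*15 = 4050 + 15*I*√39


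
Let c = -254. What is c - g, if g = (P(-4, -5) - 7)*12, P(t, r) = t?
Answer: -122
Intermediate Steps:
g = -132 (g = (-4 - 7)*12 = -11*12 = -132)
c - g = -254 - 1*(-132) = -254 + 132 = -122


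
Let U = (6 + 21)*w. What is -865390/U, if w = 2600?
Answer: -86539/7020 ≈ -12.327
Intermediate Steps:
U = 70200 (U = (6 + 21)*2600 = 27*2600 = 70200)
-865390/U = -865390/70200 = -865390*1/70200 = -86539/7020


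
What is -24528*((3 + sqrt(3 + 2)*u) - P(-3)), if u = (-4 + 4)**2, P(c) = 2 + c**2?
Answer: 196224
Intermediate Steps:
u = 0 (u = 0**2 = 0)
-24528*((3 + sqrt(3 + 2)*u) - P(-3)) = -24528*((3 + sqrt(3 + 2)*0) - (2 + (-3)**2)) = -24528*((3 + sqrt(5)*0) - (2 + 9)) = -24528*((3 + 0) - 1*11) = -24528*(3 - 11) = -24528*(-8) = 196224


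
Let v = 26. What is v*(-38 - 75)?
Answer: -2938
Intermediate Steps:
v*(-38 - 75) = 26*(-38 - 75) = 26*(-113) = -2938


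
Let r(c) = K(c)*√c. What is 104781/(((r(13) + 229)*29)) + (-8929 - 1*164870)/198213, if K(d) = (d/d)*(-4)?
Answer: 499203083666/33360503249 + 139708*√13/504919 ≈ 15.962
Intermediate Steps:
K(d) = -4 (K(d) = 1*(-4) = -4)
r(c) = -4*√c
104781/(((r(13) + 229)*29)) + (-8929 - 1*164870)/198213 = 104781/(((-4*√13 + 229)*29)) + (-8929 - 1*164870)/198213 = 104781/(((229 - 4*√13)*29)) + (-8929 - 164870)*(1/198213) = 104781/(6641 - 116*√13) - 173799*1/198213 = 104781/(6641 - 116*√13) - 57933/66071 = -57933/66071 + 104781/(6641 - 116*√13)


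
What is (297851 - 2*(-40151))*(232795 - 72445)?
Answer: 60636833550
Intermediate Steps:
(297851 - 2*(-40151))*(232795 - 72445) = (297851 + 80302)*160350 = 378153*160350 = 60636833550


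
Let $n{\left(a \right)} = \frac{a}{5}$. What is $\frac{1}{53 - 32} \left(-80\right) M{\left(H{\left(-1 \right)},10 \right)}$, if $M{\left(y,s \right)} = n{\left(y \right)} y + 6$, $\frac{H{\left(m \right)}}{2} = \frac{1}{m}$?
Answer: $- \frac{544}{21} \approx -25.905$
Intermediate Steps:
$n{\left(a \right)} = \frac{a}{5}$ ($n{\left(a \right)} = a \frac{1}{5} = \frac{a}{5}$)
$H{\left(m \right)} = \frac{2}{m}$
$M{\left(y,s \right)} = 6 + \frac{y^{2}}{5}$ ($M{\left(y,s \right)} = \frac{y}{5} y + 6 = \frac{y^{2}}{5} + 6 = 6 + \frac{y^{2}}{5}$)
$\frac{1}{53 - 32} \left(-80\right) M{\left(H{\left(-1 \right)},10 \right)} = \frac{1}{53 - 32} \left(-80\right) \left(6 + \frac{\left(\frac{2}{-1}\right)^{2}}{5}\right) = \frac{1}{21} \left(-80\right) \left(6 + \frac{\left(2 \left(-1\right)\right)^{2}}{5}\right) = \frac{1}{21} \left(-80\right) \left(6 + \frac{\left(-2\right)^{2}}{5}\right) = - \frac{80 \left(6 + \frac{1}{5} \cdot 4\right)}{21} = - \frac{80 \left(6 + \frac{4}{5}\right)}{21} = \left(- \frac{80}{21}\right) \frac{34}{5} = - \frac{544}{21}$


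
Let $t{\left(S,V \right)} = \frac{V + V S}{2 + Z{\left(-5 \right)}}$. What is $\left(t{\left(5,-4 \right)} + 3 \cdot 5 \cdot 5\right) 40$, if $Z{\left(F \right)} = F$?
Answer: $3320$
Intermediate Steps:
$t{\left(S,V \right)} = - \frac{V}{3} - \frac{S V}{3}$ ($t{\left(S,V \right)} = \frac{V + V S}{2 - 5} = \frac{V + S V}{-3} = \left(V + S V\right) \left(- \frac{1}{3}\right) = - \frac{V}{3} - \frac{S V}{3}$)
$\left(t{\left(5,-4 \right)} + 3 \cdot 5 \cdot 5\right) 40 = \left(\left(- \frac{1}{3}\right) \left(-4\right) \left(1 + 5\right) + 3 \cdot 5 \cdot 5\right) 40 = \left(\left(- \frac{1}{3}\right) \left(-4\right) 6 + 15 \cdot 5\right) 40 = \left(8 + 75\right) 40 = 83 \cdot 40 = 3320$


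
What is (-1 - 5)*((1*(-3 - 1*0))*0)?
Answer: 0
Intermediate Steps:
(-1 - 5)*((1*(-3 - 1*0))*0) = -6*1*(-3 + 0)*0 = -6*1*(-3)*0 = -(-18)*0 = -6*0 = 0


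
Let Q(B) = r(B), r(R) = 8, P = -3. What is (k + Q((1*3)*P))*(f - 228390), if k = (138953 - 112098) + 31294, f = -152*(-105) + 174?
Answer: -12344172192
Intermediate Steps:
f = 16134 (f = 15960 + 174 = 16134)
k = 58149 (k = 26855 + 31294 = 58149)
Q(B) = 8
(k + Q((1*3)*P))*(f - 228390) = (58149 + 8)*(16134 - 228390) = 58157*(-212256) = -12344172192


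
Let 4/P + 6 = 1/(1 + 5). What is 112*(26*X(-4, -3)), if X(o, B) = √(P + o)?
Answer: 832*I*√1435/5 ≈ 6303.5*I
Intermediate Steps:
P = -24/35 (P = 4/(-6 + 1/(1 + 5)) = 4/(-6 + 1/6) = 4/(-6 + ⅙) = 4/(-35/6) = 4*(-6/35) = -24/35 ≈ -0.68571)
X(o, B) = √(-24/35 + o)
112*(26*X(-4, -3)) = 112*(26*(√(-840 + 1225*(-4))/35)) = 112*(26*(√(-840 - 4900)/35)) = 112*(26*(√(-5740)/35)) = 112*(26*((2*I*√1435)/35)) = 112*(26*(2*I*√1435/35)) = 112*(52*I*√1435/35) = 832*I*√1435/5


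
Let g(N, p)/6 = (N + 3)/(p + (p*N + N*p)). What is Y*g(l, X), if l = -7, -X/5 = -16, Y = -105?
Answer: -63/26 ≈ -2.4231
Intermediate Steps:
X = 80 (X = -5*(-16) = 80)
g(N, p) = 6*(3 + N)/(p + 2*N*p) (g(N, p) = 6*((N + 3)/(p + (p*N + N*p))) = 6*((3 + N)/(p + (N*p + N*p))) = 6*((3 + N)/(p + 2*N*p)) = 6*(3 + N)/(p + 2*N*p))
Y*g(l, X) = -630*(3 - 7)/(80*(1 + 2*(-7))) = -630*(-4)/(80*(1 - 14)) = -630*(-4)/(80*(-13)) = -630*(-1)*(-4)/(80*13) = -105*3/130 = -63/26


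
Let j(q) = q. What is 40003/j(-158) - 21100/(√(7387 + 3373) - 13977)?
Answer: -7767820274707/30864631502 + 42200*√2690/195345769 ≈ -251.66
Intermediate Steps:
40003/j(-158) - 21100/(√(7387 + 3373) - 13977) = 40003/(-158) - 21100/(√(7387 + 3373) - 13977) = 40003*(-1/158) - 21100/(√10760 - 13977) = -40003/158 - 21100/(2*√2690 - 13977) = -40003/158 - 21100/(-13977 + 2*√2690)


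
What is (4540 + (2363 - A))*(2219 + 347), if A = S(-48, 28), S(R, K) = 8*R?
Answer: 18698442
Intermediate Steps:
A = -384 (A = 8*(-48) = -384)
(4540 + (2363 - A))*(2219 + 347) = (4540 + (2363 - 1*(-384)))*(2219 + 347) = (4540 + (2363 + 384))*2566 = (4540 + 2747)*2566 = 7287*2566 = 18698442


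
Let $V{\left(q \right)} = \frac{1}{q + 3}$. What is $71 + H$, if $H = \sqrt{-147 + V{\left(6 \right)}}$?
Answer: $71 + \frac{i \sqrt{1322}}{3} \approx 71.0 + 12.12 i$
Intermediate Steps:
$V{\left(q \right)} = \frac{1}{3 + q}$
$H = \frac{i \sqrt{1322}}{3}$ ($H = \sqrt{-147 + \frac{1}{3 + 6}} = \sqrt{-147 + \frac{1}{9}} = \sqrt{- \frac{1322}{9}} = \frac{i \sqrt{1322}}{3} \approx 12.12 i$)
$71 + H = 71 + \frac{i \sqrt{1322}}{3}$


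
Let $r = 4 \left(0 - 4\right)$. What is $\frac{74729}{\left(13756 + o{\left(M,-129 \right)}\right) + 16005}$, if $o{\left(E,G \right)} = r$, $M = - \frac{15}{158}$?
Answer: $\frac{74729}{29745} \approx 2.5123$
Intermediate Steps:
$M = - \frac{15}{158}$ ($M = \left(-15\right) \frac{1}{158} = - \frac{15}{158} \approx -0.094937$)
$r = -16$ ($r = 4 \left(-4\right) = -16$)
$o{\left(E,G \right)} = -16$
$\frac{74729}{\left(13756 + o{\left(M,-129 \right)}\right) + 16005} = \frac{74729}{\left(13756 - 16\right) + 16005} = \frac{74729}{13740 + 16005} = \frac{74729}{29745}$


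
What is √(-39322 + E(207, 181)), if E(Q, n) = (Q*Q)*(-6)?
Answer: 4*I*√18526 ≈ 544.44*I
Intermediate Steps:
E(Q, n) = -6*Q² (E(Q, n) = Q²*(-6) = -6*Q²)
√(-39322 + E(207, 181)) = √(-39322 - 6*207²) = √(-39322 - 6*42849) = √(-39322 - 257094) = √(-296416) = 4*I*√18526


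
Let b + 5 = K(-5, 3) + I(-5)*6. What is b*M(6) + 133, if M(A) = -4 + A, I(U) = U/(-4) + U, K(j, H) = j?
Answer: 68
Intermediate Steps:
I(U) = 3*U/4 (I(U) = U*(-¼) + U = -U/4 + U = 3*U/4)
b = -65/2 (b = -5 + (-5 + ((¾)*(-5))*6) = -5 + (-5 - 15/4*6) = -5 + (-5 - 45/2) = -5 - 55/2 = -65/2 ≈ -32.500)
b*M(6) + 133 = -65*(-4 + 6)/2 + 133 = -65/2*2 + 133 = -65 + 133 = 68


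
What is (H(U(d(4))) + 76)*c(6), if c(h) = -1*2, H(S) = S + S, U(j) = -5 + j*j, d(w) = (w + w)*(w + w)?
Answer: -16516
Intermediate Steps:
d(w) = 4*w**2 (d(w) = (2*w)*(2*w) = 4*w**2)
U(j) = -5 + j**2
H(S) = 2*S
c(h) = -2
(H(U(d(4))) + 76)*c(6) = (2*(-5 + (4*4**2)**2) + 76)*(-2) = (2*(-5 + (4*16)**2) + 76)*(-2) = (2*(-5 + 64**2) + 76)*(-2) = (2*(-5 + 4096) + 76)*(-2) = (2*4091 + 76)*(-2) = (8182 + 76)*(-2) = 8258*(-2) = -16516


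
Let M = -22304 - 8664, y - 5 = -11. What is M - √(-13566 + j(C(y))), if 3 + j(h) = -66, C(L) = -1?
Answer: -30968 - 3*I*√1515 ≈ -30968.0 - 116.77*I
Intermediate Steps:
y = -6 (y = 5 - 11 = -6)
j(h) = -69 (j(h) = -3 - 66 = -69)
M = -30968
M - √(-13566 + j(C(y))) = -30968 - √(-13566 - 69) = -30968 - √(-13635) = -30968 - 3*I*√1515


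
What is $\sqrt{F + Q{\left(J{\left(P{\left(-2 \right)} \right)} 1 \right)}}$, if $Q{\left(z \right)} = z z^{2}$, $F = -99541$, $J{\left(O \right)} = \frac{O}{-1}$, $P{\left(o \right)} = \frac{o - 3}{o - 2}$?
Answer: $\frac{3 i \sqrt{707861}}{8} \approx 315.5 i$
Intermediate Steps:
$P{\left(o \right)} = \frac{-3 + o}{-2 + o}$
$J{\left(O \right)} = - O$ ($J{\left(O \right)} = O \left(-1\right) = - O$)
$Q{\left(z \right)} = z^{3}$
$\sqrt{F + Q{\left(J{\left(P{\left(-2 \right)} \right)} 1 \right)}} = \sqrt{-99541 + \left(- \frac{-3 - 2}{-2 - 2} \cdot 1\right)^{3}} = \sqrt{-99541 + \left(- \frac{-5}{-4} \cdot 1\right)^{3}} = \sqrt{-99541 + \left(- \frac{\left(-1\right) \left(-5\right)}{4} \cdot 1\right)^{3}} = \sqrt{-99541 + \left(\left(-1\right) \frac{5}{4} \cdot 1\right)^{3}} = \sqrt{-99541 + \left(\left(- \frac{5}{4}\right) 1\right)^{3}} = \sqrt{-99541 + \left(- \frac{5}{4}\right)^{3}} = \sqrt{-99541 - \frac{125}{64}} = \sqrt{- \frac{6370749}{64}} = \frac{3 i \sqrt{707861}}{8}$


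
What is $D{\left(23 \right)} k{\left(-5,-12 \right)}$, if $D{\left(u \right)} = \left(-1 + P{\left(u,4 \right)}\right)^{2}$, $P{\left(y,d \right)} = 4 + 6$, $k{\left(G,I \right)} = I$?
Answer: $-972$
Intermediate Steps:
$P{\left(y,d \right)} = 10$
$D{\left(u \right)} = 81$ ($D{\left(u \right)} = \left(-1 + 10\right)^{2} = 9^{2} = 81$)
$D{\left(23 \right)} k{\left(-5,-12 \right)} = 81 \left(-12\right) = -972$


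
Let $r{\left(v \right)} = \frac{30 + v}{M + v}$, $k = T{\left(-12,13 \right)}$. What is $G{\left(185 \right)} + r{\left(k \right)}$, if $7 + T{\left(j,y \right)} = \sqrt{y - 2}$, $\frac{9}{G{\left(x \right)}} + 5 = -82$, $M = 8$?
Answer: $- \frac{189}{145} + \frac{11 \sqrt{11}}{5} \approx 5.9931$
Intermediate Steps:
$G{\left(x \right)} = - \frac{3}{29}$ ($G{\left(x \right)} = \frac{9}{-5 - 82} = \frac{9}{-87} = 9 \left(- \frac{1}{87}\right) = - \frac{3}{29}$)
$T{\left(j,y \right)} = -7 + \sqrt{-2 + y}$ ($T{\left(j,y \right)} = -7 + \sqrt{y - 2} = -7 + \sqrt{-2 + y}$)
$k = -7 + \sqrt{11}$ ($k = -7 + \sqrt{-2 + 13} = -7 + \sqrt{11} \approx -3.6834$)
$r{\left(v \right)} = \frac{30 + v}{8 + v}$
$G{\left(185 \right)} + r{\left(k \right)} = - \frac{3}{29} + \frac{30 - \left(7 - \sqrt{11}\right)}{8 - \left(7 - \sqrt{11}\right)} = - \frac{3}{29} + \frac{23 + \sqrt{11}}{1 + \sqrt{11}}$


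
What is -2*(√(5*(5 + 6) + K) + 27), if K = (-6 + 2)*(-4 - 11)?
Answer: -54 - 2*√115 ≈ -75.448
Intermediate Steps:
K = 60 (K = -4*(-15) = 60)
-2*(√(5*(5 + 6) + K) + 27) = -2*(√(5*(5 + 6) + 60) + 27) = -2*(√(5*11 + 60) + 27) = -2*(√(55 + 60) + 27) = -2*(√115 + 27) = -2*(27 + √115) = -54 - 2*√115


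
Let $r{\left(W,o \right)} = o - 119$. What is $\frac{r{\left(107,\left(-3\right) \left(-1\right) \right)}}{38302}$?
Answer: $- \frac{58}{19151} \approx -0.0030286$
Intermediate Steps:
$r{\left(W,o \right)} = -119 + o$
$\frac{r{\left(107,\left(-3\right) \left(-1\right) \right)}}{38302} = \frac{-119 - -3}{38302} = \left(-119 + 3\right) \frac{1}{38302} = \left(-116\right) \frac{1}{38302} = - \frac{58}{19151}$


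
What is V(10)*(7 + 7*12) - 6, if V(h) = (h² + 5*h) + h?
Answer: 14554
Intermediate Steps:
V(h) = h² + 6*h
V(10)*(7 + 7*12) - 6 = (10*(6 + 10))*(7 + 7*12) - 6 = (10*16)*(7 + 84) - 6 = 160*91 - 6 = 14560 - 6 = 14554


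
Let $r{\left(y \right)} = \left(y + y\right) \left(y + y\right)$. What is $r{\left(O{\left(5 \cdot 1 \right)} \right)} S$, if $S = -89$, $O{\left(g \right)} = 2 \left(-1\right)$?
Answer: $-1424$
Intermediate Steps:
$O{\left(g \right)} = -2$
$r{\left(y \right)} = 4 y^{2}$ ($r{\left(y \right)} = 2 y 2 y = 4 y^{2}$)
$r{\left(O{\left(5 \cdot 1 \right)} \right)} S = 4 \left(-2\right)^{2} \left(-89\right) = 4 \cdot 4 \left(-89\right) = 16 \left(-89\right) = -1424$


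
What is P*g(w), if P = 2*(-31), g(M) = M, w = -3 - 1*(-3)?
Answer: 0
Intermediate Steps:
w = 0 (w = -3 + 3 = 0)
P = -62
P*g(w) = -62*0 = 0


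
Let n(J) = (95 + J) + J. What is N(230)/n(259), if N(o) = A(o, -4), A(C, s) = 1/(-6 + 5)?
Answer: -1/613 ≈ -0.0016313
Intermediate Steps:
A(C, s) = -1 (A(C, s) = 1/(-1) = -1)
N(o) = -1
n(J) = 95 + 2*J
N(230)/n(259) = -1/(95 + 2*259) = -1/(95 + 518) = -1/613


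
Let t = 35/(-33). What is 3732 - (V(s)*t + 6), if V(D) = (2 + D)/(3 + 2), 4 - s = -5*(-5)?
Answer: 122825/33 ≈ 3722.0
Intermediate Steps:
s = -21 (s = 4 - (-5)*(-5) = 4 - 1*25 = 4 - 25 = -21)
V(D) = ⅖ + D/5 (V(D) = (2 + D)/5 = (2 + D)*(⅕) = ⅖ + D/5)
t = -35/33 (t = 35*(-1/33) = -35/33 ≈ -1.0606)
3732 - (V(s)*t + 6) = 3732 - ((⅖ + (⅕)*(-21))*(-35/33) + 6) = 3732 - ((⅖ - 21/5)*(-35/33) + 6) = 3732 - (-19/5*(-35/33) + 6) = 3732 - (133/33 + 6) = 3732 - 1*331/33 = 3732 - 331/33 = 122825/33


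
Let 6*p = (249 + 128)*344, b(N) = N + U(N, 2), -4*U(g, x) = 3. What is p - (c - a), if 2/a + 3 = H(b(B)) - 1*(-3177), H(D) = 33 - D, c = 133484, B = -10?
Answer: -4319610544/38613 ≈ -1.1187e+5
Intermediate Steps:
U(g, x) = -¾ (U(g, x) = -¼*3 = -¾)
b(N) = -¾ + N (b(N) = N - ¾ = -¾ + N)
a = 8/12871 (a = 2/(-3 + ((33 - (-¾ - 10)) - 1*(-3177))) = 2/(-3 + ((33 - 1*(-43/4)) + 3177)) = 2/(-3 + ((33 + 43/4) + 3177)) = 2/(-3 + (175/4 + 3177)) = 2/(-3 + 12883/4) = 2/(12871/4) = 2*(4/12871) = 8/12871 ≈ 0.00062155)
p = 64844/3 (p = ((249 + 128)*344)/6 = (377*344)/6 = (⅙)*129688 = 64844/3 ≈ 21615.)
p - (c - a) = 64844/3 - (133484 - 1*8/12871) = 64844/3 - (133484 - 8/12871) = 64844/3 - 1*1718072556/12871 = 64844/3 - 1718072556/12871 = -4319610544/38613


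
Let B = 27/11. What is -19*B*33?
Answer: -1539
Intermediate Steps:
B = 27/11 (B = 27*(1/11) = 27/11 ≈ 2.4545)
-19*B*33 = -19*27/11*33 = -513/11*33 = -1539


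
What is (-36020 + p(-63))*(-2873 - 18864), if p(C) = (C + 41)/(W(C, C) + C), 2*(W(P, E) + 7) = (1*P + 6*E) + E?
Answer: 126057406033/161 ≈ 7.8296e+8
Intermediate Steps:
W(P, E) = -7 + P/2 + 7*E/2 (W(P, E) = -7 + ((1*P + 6*E) + E)/2 = -7 + ((P + 6*E) + E)/2 = -7 + (P + 7*E)/2 = -7 + (P/2 + 7*E/2) = -7 + P/2 + 7*E/2)
p(C) = (41 + C)/(-7 + 5*C) (p(C) = (C + 41)/((-7 + C/2 + 7*C/2) + C) = (41 + C)/((-7 + 4*C) + C) = (41 + C)/(-7 + 5*C))
(-36020 + p(-63))*(-2873 - 18864) = (-36020 + (41 - 63)/(-7 + 5*(-63)))*(-2873 - 18864) = (-36020 - 22/(-7 - 315))*(-21737) = (-36020 - 22/(-322))*(-21737) = (-36020 - 1/322*(-22))*(-21737) = (-36020 + 11/161)*(-21737) = -5799209/161*(-21737) = 126057406033/161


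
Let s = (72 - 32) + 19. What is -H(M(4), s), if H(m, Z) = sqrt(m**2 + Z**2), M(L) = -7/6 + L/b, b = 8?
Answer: -sqrt(31333)/3 ≈ -59.004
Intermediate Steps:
s = 59 (s = 40 + 19 = 59)
M(L) = -7/6 + L/8
H(m, Z) = sqrt(Z**2 + m**2)
-H(M(4), s) = -sqrt(59**2 + (-7/6 + (1/8)*4)**2) = -sqrt(3481 + (-7/6 + 1/2)**2) = -sqrt(3481 + (-2/3)**2) = -sqrt(3481 + 4/9) = -sqrt(31333/9) = -sqrt(31333)/3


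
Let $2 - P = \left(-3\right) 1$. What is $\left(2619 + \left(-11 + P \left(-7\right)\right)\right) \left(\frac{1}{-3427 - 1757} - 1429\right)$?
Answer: $- \frac{19060621901}{5184} \approx -3.6768 \cdot 10^{6}$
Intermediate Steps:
$P = 5$ ($P = 2 - \left(-3\right) 1 = 2 - -3 = 2 + 3 = 5$)
$\left(2619 + \left(-11 + P \left(-7\right)\right)\right) \left(\frac{1}{-3427 - 1757} - 1429\right) = \left(2619 + \left(-11 + 5 \left(-7\right)\right)\right) \left(\frac{1}{-3427 - 1757} - 1429\right) = \left(2619 - 46\right) \left(\frac{1}{-5184} - 1429\right) = \left(2619 - 46\right) \left(- \frac{1}{5184} - 1429\right) = 2573 \left(- \frac{7407937}{5184}\right) = - \frac{19060621901}{5184}$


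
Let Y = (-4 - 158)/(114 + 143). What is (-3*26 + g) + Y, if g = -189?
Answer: -68781/257 ≈ -267.63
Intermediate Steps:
Y = -162/257 ≈ -0.63035
(-3*26 + g) + Y = (-3*26 - 189) - 162/257 = (-78 - 189) - 162/257 = -267 - 162/257 = -68781/257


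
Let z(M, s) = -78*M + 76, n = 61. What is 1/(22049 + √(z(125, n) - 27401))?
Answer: 22049/486195476 - 5*I*√1483/486195476 ≈ 4.535e-5 - 3.9603e-7*I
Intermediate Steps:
z(M, s) = 76 - 78*M
1/(22049 + √(z(125, n) - 27401)) = 1/(22049 + √((76 - 78*125) - 27401)) = 1/(22049 + √((76 - 9750) - 27401)) = 1/(22049 + √(-9674 - 27401)) = 1/(22049 + √(-37075)) = 1/(22049 + 5*I*√1483)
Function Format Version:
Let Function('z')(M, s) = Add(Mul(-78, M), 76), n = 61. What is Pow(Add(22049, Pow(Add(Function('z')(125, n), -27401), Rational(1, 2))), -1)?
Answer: Add(Rational(22049, 486195476), Mul(Rational(-5, 486195476), I, Pow(1483, Rational(1, 2)))) ≈ Add(4.5350e-5, Mul(-3.9603e-7, I))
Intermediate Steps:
Function('z')(M, s) = Add(76, Mul(-78, M))
Pow(Add(22049, Pow(Add(Function('z')(125, n), -27401), Rational(1, 2))), -1) = Pow(Add(22049, Pow(Add(Add(76, Mul(-78, 125)), -27401), Rational(1, 2))), -1) = Pow(Add(22049, Pow(Add(Add(76, -9750), -27401), Rational(1, 2))), -1) = Pow(Add(22049, Pow(Add(-9674, -27401), Rational(1, 2))), -1) = Pow(Add(22049, Pow(-37075, Rational(1, 2))), -1) = Pow(Add(22049, Mul(5, I, Pow(1483, Rational(1, 2)))), -1)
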